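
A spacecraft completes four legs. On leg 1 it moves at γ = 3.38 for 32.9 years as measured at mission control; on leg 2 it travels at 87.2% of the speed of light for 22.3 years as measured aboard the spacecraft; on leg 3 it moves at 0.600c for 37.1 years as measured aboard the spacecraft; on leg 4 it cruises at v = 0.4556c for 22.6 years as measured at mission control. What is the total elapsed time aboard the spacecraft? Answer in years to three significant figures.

Leg 1: γ = 3.38; τ_1 = 32.9/3.380 = 9.734 years.
Leg 2: 22.3 years is already measured aboard the spacecraft.
Leg 3: 37.1 years is already measured aboard the spacecraft.
Leg 4: γ = 1/√(1 − 0.4556²) = 1/√0.7924 = 1.123; τ_4 = 22.6/1.123 = 20.12 years.
Total: 9.734 + 22.30 + 37.10 + 20.12 years.

τ = 89.3 years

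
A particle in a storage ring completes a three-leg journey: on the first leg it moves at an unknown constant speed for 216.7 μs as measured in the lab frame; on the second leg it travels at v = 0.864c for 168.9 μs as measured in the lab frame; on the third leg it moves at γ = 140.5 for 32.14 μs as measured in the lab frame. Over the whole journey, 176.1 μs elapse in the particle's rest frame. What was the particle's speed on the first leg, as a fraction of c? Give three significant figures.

β = 0.908

Leg 1: speed unknown; τ_1 = 216.7/γ_1.
Leg 2: γ = 1/√(1 − 0.864²) = 1/√0.2535 = 1.986; τ_2 = 168.9/1.986 = 85.04 μs.
Leg 3: γ = 140.5; τ_3 = 32.14/140.5 = 0.2288 μs.
Total proper time: τ_1 + 85.04 + 0.2288 = 176.1, so τ_1 = 176.1 − 85.27 = 90.83 μs.
γ_1 = 216.7/90.83 = 2.386; β = √(1 − 1/γ²) = √0.8243.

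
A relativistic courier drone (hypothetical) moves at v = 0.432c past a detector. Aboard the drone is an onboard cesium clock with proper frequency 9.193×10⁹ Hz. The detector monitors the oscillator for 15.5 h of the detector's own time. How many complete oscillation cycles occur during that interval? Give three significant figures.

γ = 1/√(1 − 0.432²) = 1/√0.8134 = 1.109
During 15.5 h of lab time, the oscillator's proper time advances by τ = Δt/γ = 15.5/1.109 = 13.98 h = 5.032×10⁴ s.
N = f × τ = 9.193×10⁹ × 5.032×10⁴ = 4.626×10¹⁴.

N = 4.63×10¹⁴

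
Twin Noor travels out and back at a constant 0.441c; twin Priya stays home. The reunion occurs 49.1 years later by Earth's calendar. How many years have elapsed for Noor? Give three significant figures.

γ = 1/√(1 − 0.441²) = 1/√0.8055 = 1.114
Noor's clock measures proper time along the trip: τ = Δt/γ = 49.1/1.114 years.

τ = 44.1 years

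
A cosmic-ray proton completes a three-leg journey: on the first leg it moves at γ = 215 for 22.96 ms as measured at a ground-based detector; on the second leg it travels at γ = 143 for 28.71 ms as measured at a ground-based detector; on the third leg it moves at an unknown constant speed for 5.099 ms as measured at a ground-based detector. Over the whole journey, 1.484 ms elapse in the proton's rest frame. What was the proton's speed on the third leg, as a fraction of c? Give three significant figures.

β = 0.973

Leg 1: γ = 215; τ_1 = 22.96/215.0 = 0.1068 ms.
Leg 2: γ = 143; τ_2 = 28.71/143.0 = 0.2008 ms.
Leg 3: speed unknown; τ_3 = 5.099/γ_3.
Total proper time: 0.1068 + 0.2008 + τ_3 = 1.484, so τ_3 = 1.484 − 0.3076 = 1.176 ms.
γ_3 = 5.099/1.176 = 4.334; β = √(1 − 1/γ²) = √0.9468.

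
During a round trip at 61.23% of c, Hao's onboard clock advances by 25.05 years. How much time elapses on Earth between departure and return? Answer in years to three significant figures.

Δt = 31.7 years

β = 0.6123; γ = 1/√(1 − 0.6123²) = 1/√0.6251 = 1.265
Earth-frame duration is the dilated interval: Δt = γτ = 1.265 × 25.05 years.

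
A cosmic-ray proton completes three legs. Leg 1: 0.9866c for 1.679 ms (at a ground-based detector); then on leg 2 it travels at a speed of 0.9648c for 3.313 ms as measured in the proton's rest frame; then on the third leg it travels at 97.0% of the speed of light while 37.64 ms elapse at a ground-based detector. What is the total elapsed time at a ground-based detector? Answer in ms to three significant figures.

Δt = 51.9 ms

Leg 1: 1.679 ms is already measured at a ground-based detector.
Leg 2: γ = 1/√(1 − 0.9648²) = 1/√0.06916 = 3.803; Δt_2 = 3.803 × 3.313 = 12.60 ms.
Leg 3: 37.64 ms is already measured at a ground-based detector.
Total: 1.679 + 12.60 + 37.64 ms.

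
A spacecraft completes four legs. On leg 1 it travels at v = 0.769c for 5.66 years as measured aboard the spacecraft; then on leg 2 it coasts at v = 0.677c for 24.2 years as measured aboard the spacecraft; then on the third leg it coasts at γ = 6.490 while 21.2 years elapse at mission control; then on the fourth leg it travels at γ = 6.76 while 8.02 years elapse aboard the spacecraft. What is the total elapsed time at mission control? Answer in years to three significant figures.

Leg 1: γ = 1/√(1 − 0.769²) = 1/√0.4086 = 1.564; Δt_1 = 1.564 × 5.66 = 8.854 years.
Leg 2: γ = 1/√(1 − 0.677²) = 1/√0.5417 = 1.359; Δt_2 = 1.359 × 24.2 = 32.88 years.
Leg 3: 21.2 years is already measured at mission control.
Leg 4: γ = 6.76; Δt_4 = 6.760 × 8.02 = 54.22 years.
Total: 8.854 + 32.88 + 21.20 + 54.22 years.

Δt = 117 years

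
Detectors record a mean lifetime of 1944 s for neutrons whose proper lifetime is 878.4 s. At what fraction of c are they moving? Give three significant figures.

β = 0.892

γ = Δt/τ₀ = 1944/878.4 = 2.213
β = √(1 − 1/γ²) = √(1 − 0.2042) = √0.7958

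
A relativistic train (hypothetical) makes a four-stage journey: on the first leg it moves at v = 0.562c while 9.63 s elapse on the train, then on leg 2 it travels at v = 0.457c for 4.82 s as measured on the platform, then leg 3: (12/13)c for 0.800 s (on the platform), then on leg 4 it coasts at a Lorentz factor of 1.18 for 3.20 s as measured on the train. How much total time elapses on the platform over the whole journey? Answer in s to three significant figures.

Δt = 21.0 s

Leg 1: γ = 1/√(1 − 0.562²) = 1/√0.6842 = 1.209; Δt_1 = 1.209 × 9.63 = 11.64 s.
Leg 2: 4.82 s is already measured on the platform.
Leg 3: 0.800 s is already measured on the platform.
Leg 4: γ = 1.18; Δt_4 = 1.180 × 3.20 = 3.776 s.
Total: 11.64 + 4.820 + 0.8000 + 3.776 s.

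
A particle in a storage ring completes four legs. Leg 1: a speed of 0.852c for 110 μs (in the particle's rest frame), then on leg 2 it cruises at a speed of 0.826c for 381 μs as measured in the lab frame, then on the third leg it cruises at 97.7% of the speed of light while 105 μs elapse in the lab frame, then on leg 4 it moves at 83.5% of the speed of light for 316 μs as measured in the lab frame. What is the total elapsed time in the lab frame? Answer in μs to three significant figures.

Leg 1: γ = 1/√(1 − 0.852²) = 1/√0.2741 = 1.910; Δt_1 = 1.910 × 110 = 210.1 μs.
Leg 2: 381 μs is already measured in the lab frame.
Leg 3: 105 μs is already measured in the lab frame.
Leg 4: 316 μs is already measured in the lab frame.
Total: 210.1 + 381.0 + 105.0 + 316.0 μs.

Δt = 1010 μs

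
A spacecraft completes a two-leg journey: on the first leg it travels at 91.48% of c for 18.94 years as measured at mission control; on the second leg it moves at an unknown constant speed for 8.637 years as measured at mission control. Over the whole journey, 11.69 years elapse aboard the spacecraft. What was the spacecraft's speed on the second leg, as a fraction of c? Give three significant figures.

β = 0.884

Leg 1: β = 0.9148; γ = 1/√(1 − 0.9148²) = 1/√0.1631 = 2.476; τ_1 = 18.94/2.476 = 7.650 years.
Leg 2: speed unknown; τ_2 = 8.637/γ_2.
Total proper time: 7.650 + τ_2 = 11.69, so τ_2 = 11.69 − 7.650 = 4.040 years.
γ_2 = 8.637/4.040 = 2.138; β = √(1 − 1/γ²) = √0.7812.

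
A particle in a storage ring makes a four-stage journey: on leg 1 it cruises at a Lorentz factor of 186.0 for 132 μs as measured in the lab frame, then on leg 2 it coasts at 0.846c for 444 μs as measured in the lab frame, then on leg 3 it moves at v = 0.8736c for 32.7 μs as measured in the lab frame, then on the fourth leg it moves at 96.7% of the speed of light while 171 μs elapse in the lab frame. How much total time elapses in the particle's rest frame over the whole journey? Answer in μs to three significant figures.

τ = 297 μs

Leg 1: γ = 186.0; τ_1 = 132/186.0 = 0.7097 μs.
Leg 2: γ = 1/√(1 − 0.846²) = 1/√0.2843 = 1.876; τ_2 = 444/1.876 = 236.7 μs.
Leg 3: γ = 1/√(1 − 0.8736²) = 1/√0.2368 = 2.055; τ_3 = 32.7/2.055 = 15.91 μs.
Leg 4: β = 0.967; γ = 1/√(1 − 0.967²) = 1/√0.06491 = 3.925; τ_4 = 171/3.925 = 43.57 μs.
Total: 0.7097 + 236.7 + 15.91 + 43.57 μs.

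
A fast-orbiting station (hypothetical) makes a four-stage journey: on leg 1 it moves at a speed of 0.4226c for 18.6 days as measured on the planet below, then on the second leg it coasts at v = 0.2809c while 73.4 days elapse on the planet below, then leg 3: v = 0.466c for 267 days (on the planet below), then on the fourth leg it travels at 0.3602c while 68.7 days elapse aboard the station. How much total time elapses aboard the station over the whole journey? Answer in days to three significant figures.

τ = 392 days

Leg 1: γ = 1/√(1 − 0.4226²) = 1/√0.8214 = 1.103; τ_1 = 18.6/1.103 = 16.86 days.
Leg 2: γ = 1/√(1 − 0.2809²) = 1/√0.9211 = 1.042; τ_2 = 73.4/1.042 = 70.44 days.
Leg 3: γ = 1/√(1 − 0.466²) = 1/√0.7828 = 1.130; τ_3 = 267/1.130 = 236.2 days.
Leg 4: 68.7 days is already measured aboard the station.
Total: 16.86 + 70.44 + 236.2 + 68.70 days.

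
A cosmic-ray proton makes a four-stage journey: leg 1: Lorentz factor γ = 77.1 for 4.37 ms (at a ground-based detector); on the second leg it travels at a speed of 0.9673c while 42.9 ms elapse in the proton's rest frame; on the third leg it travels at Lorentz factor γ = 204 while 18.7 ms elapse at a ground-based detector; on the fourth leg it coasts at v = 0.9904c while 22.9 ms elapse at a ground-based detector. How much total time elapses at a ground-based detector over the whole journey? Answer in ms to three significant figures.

Leg 1: 4.37 ms is already measured at a ground-based detector.
Leg 2: γ = 1/√(1 − 0.9673²) = 1/√0.06433 = 3.943; Δt_2 = 3.943 × 42.9 = 169.1 ms.
Leg 3: 18.7 ms is already measured at a ground-based detector.
Leg 4: 22.9 ms is already measured at a ground-based detector.
Total: 4.370 + 169.1 + 18.70 + 22.90 ms.

Δt = 215 ms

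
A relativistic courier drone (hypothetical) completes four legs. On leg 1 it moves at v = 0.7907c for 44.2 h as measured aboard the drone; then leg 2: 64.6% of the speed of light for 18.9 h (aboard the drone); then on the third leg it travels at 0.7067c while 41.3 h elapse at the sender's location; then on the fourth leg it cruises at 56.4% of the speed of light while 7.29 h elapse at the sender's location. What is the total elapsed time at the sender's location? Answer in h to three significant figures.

Δt = 146 h

Leg 1: γ = 1/√(1 − 0.7907²) = 1/√0.3748 = 1.633; Δt_1 = 1.633 × 44.2 = 72.20 h.
Leg 2: β = 0.646; γ = 1/√(1 − 0.646²) = 1/√0.5827 = 1.310; Δt_2 = 1.310 × 18.9 = 24.76 h.
Leg 3: 41.3 h is already measured at the sender's location.
Leg 4: 7.29 h is already measured at the sender's location.
Total: 72.20 + 24.76 + 41.30 + 7.290 h.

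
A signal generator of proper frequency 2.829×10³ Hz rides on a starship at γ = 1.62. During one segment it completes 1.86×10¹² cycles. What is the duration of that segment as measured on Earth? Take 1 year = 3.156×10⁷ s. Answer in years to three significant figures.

Δt = 33.7 years

γ = 1.62
Proper time for N cycles: τ = N/f = 1.86×10¹²/(2.829×10³) = 6.575×10⁸ s = 20.83 years.
Lab-frame duration Δt = γτ = 1.620 × 20.83 = 33.75 years.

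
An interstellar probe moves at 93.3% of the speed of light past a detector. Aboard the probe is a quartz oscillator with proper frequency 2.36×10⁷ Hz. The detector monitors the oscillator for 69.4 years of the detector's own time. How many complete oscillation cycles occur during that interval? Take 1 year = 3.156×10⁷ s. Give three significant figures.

β = 0.933; γ = 1/√(1 − 0.933²) = 1/√0.1295 = 2.779
During 69.4 years of lab time, the oscillator's proper time advances by τ = Δt/γ = 69.4/2.779 = 24.98 years = 7.882×10⁸ s.
N = f × τ = 2.36×10⁷ × 7.882×10⁸ = 1.860×10¹⁶.

N = 1.86×10¹⁶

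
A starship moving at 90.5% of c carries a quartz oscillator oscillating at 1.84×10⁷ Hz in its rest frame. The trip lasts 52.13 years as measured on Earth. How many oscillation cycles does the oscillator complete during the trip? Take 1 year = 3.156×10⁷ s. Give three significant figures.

N = 1.29×10¹⁶

β = 0.905; γ = 1/√(1 − 0.905²) = 1/√0.1810 = 2.351
The oscillator's own cycle count is N = f × τ where τ is the proper time on the ship. τ = Δt/γ = 52.13/2.351 = 22.18 years = 6.999×10⁸ s.
N = 1.84×10⁷ × 6.999×10⁸ = 1.288×10¹⁶.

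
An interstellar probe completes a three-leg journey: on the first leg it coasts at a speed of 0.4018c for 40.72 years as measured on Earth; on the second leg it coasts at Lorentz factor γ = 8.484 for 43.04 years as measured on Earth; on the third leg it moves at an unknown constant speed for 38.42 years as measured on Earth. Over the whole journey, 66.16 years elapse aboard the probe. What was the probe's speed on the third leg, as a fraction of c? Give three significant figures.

β = 0.785

Leg 1: γ = 1/√(1 − 0.4018²) = 1/√0.8386 = 1.092; τ_1 = 40.72/1.092 = 37.29 years.
Leg 2: γ = 8.484; τ_2 = 43.04/8.484 = 5.073 years.
Leg 3: speed unknown; τ_3 = 38.42/γ_3.
Total proper time: 37.29 + 5.073 + τ_3 = 66.16, so τ_3 = 66.16 − 42.36 = 23.80 years.
γ_3 = 38.42/23.80 = 1.614; β = √(1 − 1/γ²) = √0.6163.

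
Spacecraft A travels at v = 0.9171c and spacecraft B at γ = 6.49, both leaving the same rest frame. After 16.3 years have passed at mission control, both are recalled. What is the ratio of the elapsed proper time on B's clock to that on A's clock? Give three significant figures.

A: γ = 1/√(1 − 0.9171²) = 1/√0.1589 = 2.508. B: γ = 6.49.
τ_A/τ_B = γ_B/γ_A = 6.490/2.508 = 2.587, so τ_B/τ_A = 0.3865.

τ_B/τ_A = 0.387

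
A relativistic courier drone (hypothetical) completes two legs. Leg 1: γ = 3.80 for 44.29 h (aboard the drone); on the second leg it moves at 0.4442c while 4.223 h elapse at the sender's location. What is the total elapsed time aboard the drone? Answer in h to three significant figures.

Leg 1: 44.29 h is already measured aboard the drone.
Leg 2: γ = 1/√(1 − 0.4442²) = 1/√0.8027 = 1.116; τ_2 = 4.223/1.116 = 3.784 h.
Total: 44.29 + 3.784 h.

τ = 48.1 h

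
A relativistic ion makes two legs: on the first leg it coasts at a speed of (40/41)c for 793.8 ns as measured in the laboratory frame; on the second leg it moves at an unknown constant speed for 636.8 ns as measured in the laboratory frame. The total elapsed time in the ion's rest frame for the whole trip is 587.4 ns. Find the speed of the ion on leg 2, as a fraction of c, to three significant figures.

β = 0.761

Leg 1: γ = 1/√(1 − (40/41)²) = 41/9 ≈ 4.556; τ_1 = 793.8/4.556 = 174.2 ns.
Leg 2: speed unknown; τ_2 = 636.8/γ_2.
Total proper time: 174.2 + τ_2 = 587.4, so τ_2 = 587.4 − 174.2 = 413.2 ns.
γ_2 = 636.8/413.2 = 1.541; β = √(1 − 1/γ²) = √0.5791.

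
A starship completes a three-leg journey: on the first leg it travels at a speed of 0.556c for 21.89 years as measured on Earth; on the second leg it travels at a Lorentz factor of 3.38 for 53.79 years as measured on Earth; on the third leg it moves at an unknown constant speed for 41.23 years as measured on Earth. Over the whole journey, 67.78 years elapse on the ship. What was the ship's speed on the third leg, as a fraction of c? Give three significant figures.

β = 0.577

Leg 1: γ = 1/√(1 − 0.556²) = 1/√0.6909 = 1.203; τ_1 = 21.89/1.203 = 18.19 years.
Leg 2: γ = 3.38; τ_2 = 53.79/3.380 = 15.91 years.
Leg 3: speed unknown; τ_3 = 41.23/γ_3.
Total proper time: 18.19 + 15.91 + τ_3 = 67.78, so τ_3 = 67.78 − 34.11 = 33.67 years.
γ_3 = 41.23/33.67 = 1.224; β = √(1 − 1/γ²) = √0.3331.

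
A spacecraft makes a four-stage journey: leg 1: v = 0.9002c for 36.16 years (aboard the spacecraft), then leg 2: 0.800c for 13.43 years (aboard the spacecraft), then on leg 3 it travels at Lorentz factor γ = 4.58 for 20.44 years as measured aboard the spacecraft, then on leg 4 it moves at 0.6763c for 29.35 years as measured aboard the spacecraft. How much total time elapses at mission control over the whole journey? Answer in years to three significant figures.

Leg 1: γ = 1/√(1 − 0.9002²) = 1/√0.1896 = 2.296; Δt_1 = 2.296 × 36.16 = 83.04 years.
Leg 2: γ = 1/√(1 − 0.800²) = 5/3 ≈ 1.667; Δt_2 = 1.667 × 13.43 = 22.38 years.
Leg 3: γ = 4.58; Δt_3 = 4.580 × 20.44 = 93.62 years.
Leg 4: γ = 1/√(1 − 0.6763²) = 1/√0.5426 = 1.358; Δt_4 = 1.358 × 29.35 = 39.84 years.
Total: 83.04 + 22.38 + 93.62 + 39.84 years.

Δt = 239 years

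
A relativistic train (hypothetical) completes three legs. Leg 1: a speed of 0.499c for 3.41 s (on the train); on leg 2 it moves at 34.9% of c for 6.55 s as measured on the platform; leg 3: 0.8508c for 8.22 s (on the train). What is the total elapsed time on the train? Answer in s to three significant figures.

Leg 1: 3.41 s is already measured on the train.
Leg 2: β = 0.349; γ = 1/√(1 − 0.349²) = 1/√0.8782 = 1.067; τ_2 = 6.55/1.067 = 6.138 s.
Leg 3: 8.22 s is already measured on the train.
Total: 3.410 + 6.138 + 8.220 s.

τ = 17.8 s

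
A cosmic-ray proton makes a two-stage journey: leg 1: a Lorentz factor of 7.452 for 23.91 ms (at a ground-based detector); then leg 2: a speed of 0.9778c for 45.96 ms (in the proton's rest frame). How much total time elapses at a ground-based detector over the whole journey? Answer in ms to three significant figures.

Leg 1: 23.91 ms is already measured at a ground-based detector.
Leg 2: γ = 1/√(1 − 0.9778²) = 1/√0.04391 = 4.772; Δt_2 = 4.772 × 45.96 = 219.3 ms.
Total: 23.91 + 219.3 ms.

Δt = 243 ms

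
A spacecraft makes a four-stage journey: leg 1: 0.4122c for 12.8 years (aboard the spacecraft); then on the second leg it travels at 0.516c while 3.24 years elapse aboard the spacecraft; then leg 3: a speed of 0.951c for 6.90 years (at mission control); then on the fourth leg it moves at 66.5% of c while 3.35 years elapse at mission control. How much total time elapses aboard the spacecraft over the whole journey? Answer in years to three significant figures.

τ = 20.7 years

Leg 1: 12.8 years is already measured aboard the spacecraft.
Leg 2: 3.24 years is already measured aboard the spacecraft.
Leg 3: γ = 1/√(1 − 0.951²) = 1/√0.09560 = 3.234; τ_3 = 6.90/3.234 = 2.133 years.
Leg 4: β = 0.665; γ = 1/√(1 − 0.665²) = 1/√0.5578 = 1.339; τ_4 = 3.35/1.339 = 2.502 years.
Total: 12.80 + 3.240 + 2.133 + 2.502 years.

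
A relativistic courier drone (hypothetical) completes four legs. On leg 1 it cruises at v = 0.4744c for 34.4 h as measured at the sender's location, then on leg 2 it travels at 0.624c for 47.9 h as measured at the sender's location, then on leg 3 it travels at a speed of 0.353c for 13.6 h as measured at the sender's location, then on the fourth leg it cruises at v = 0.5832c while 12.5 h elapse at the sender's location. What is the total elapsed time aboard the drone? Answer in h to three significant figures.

τ = 90.6 h

Leg 1: γ = 1/√(1 − 0.4744²) = 1/√0.7749 = 1.136; τ_1 = 34.4/1.136 = 30.28 h.
Leg 2: γ = 1/√(1 − 0.624²) = 1/√0.6106 = 1.280; τ_2 = 47.9/1.280 = 37.43 h.
Leg 3: γ = 1/√(1 − 0.353²) = 1/√0.8754 = 1.069; τ_3 = 13.6/1.069 = 12.72 h.
Leg 4: γ = 1/√(1 − 0.5832²) = 1/√0.6599 = 1.231; τ_4 = 12.5/1.231 = 10.15 h.
Total: 30.28 + 37.43 + 12.72 + 10.15 h.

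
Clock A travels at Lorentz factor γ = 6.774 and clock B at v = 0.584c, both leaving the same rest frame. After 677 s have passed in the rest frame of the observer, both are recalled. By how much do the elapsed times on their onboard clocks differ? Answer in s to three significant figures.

A: γ = 6.774; τ_A = 677/6.774 = 99.94 s.
B: γ = 1/√(1 − 0.584²) = 1/√0.6589 = 1.232; τ_B = 677/1.232 = 549.6 s.

|τ_A − τ_B| = 450 s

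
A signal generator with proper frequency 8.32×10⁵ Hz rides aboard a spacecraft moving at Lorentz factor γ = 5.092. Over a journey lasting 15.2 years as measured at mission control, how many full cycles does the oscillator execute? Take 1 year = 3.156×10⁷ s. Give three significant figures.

γ = 5.092
The oscillator's own cycle count is N = f × τ where τ is the proper time aboard the spacecraft. τ = Δt/γ = 15.2/5.092 = 2.985 years = 9.421×10⁷ s.
N = 8.32×10⁵ × 9.421×10⁷ = 7.838×10¹³.

N = 7.84×10¹³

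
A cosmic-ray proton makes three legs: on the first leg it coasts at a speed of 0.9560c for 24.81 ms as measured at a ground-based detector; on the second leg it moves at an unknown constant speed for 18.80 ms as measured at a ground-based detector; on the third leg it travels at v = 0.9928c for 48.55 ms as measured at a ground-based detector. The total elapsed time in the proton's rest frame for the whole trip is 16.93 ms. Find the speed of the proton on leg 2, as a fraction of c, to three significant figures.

β = 0.979

Leg 1: γ = 1/√(1 − 0.9560²) = 1/√0.08606 = 3.409; τ_1 = 24.81/3.409 = 7.278 ms.
Leg 2: speed unknown; τ_2 = 18.80/γ_2.
Leg 3: γ = 1/√(1 − 0.9928²) = 1/√0.01435 = 8.348; τ_3 = 48.55/8.348 = 5.816 ms.
Total proper time: 7.278 + τ_2 + 5.816 = 16.93, so τ_2 = 16.93 − 13.09 = 3.836 ms.
γ_2 = 18.80/3.836 = 4.901; β = √(1 − 1/γ²) = √0.9584.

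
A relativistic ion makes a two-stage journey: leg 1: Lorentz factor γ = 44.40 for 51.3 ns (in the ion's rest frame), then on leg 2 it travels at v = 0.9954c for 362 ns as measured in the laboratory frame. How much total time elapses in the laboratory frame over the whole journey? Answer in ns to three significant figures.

Leg 1: γ = 44.40; Δt_1 = 44.40 × 51.3 = 2278 ns.
Leg 2: 362 ns is already measured in the laboratory frame.
Total: 2278 + 362.0 ns.

Δt = 2640 ns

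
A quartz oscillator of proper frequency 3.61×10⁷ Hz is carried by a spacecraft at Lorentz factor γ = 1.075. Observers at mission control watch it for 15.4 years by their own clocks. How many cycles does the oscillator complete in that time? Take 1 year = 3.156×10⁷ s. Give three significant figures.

γ = 1.075
During 15.4 years of lab time, the oscillator's proper time advances by τ = Δt/γ = 15.4/1.075 = 14.33 years = 4.521×10⁸ s.
N = f × τ = 3.61×10⁷ × 4.521×10⁸ = 1.632×10¹⁶.

N = 1.63×10¹⁶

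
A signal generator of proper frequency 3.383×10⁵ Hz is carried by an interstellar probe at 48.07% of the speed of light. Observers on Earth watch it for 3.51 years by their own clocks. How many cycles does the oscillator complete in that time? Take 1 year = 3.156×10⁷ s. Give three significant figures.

β = 0.4807; γ = 1/√(1 − 0.4807²) = 1/√0.7689 = 1.140
During 3.51 years of lab time, the oscillator's proper time advances by τ = Δt/γ = 3.51/1.140 = 3.078 years = 9.714×10⁷ s.
N = f × τ = 3.383×10⁵ × 9.714×10⁷ = 3.286×10¹³.

N = 3.29×10¹³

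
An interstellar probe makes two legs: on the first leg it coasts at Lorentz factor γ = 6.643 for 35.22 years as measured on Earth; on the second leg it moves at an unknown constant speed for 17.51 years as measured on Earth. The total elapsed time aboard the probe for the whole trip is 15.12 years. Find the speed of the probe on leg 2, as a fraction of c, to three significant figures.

Leg 1: γ = 6.643; τ_1 = 35.22/6.643 = 5.302 years.
Leg 2: speed unknown; τ_2 = 17.51/γ_2.
Total proper time: 5.302 + τ_2 = 15.12, so τ_2 = 15.12 − 5.302 = 9.818 years.
γ_2 = 17.51/9.818 = 1.783; β = √(1 − 1/γ²) = √0.6856.

β = 0.828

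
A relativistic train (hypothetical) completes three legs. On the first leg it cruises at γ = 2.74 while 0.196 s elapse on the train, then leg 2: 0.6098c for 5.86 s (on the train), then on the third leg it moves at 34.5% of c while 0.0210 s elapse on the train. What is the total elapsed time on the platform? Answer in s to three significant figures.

Leg 1: γ = 2.74; Δt_1 = 2.740 × 0.196 = 0.5370 s.
Leg 2: γ = 1/√(1 − 0.6098²) = 1/√0.6281 = 1.262; Δt_2 = 1.262 × 5.86 = 7.394 s.
Leg 3: β = 0.345; γ = 1/√(1 − 0.345²) = 1/√0.8810 = 1.065; Δt_3 = 1.065 × 0.0210 = 0.02237 s.
Total: 0.5370 + 7.394 + 0.02237 s.

Δt = 7.95 s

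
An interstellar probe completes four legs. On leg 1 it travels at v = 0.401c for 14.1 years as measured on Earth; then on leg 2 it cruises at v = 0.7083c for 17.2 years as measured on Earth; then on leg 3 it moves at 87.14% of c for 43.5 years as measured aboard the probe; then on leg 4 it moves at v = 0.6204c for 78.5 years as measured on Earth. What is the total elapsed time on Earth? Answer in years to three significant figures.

Leg 1: 14.1 years is already measured on Earth.
Leg 2: 17.2 years is already measured on Earth.
Leg 3: β = 0.8714; γ = 1/√(1 − 0.8714²) = 1/√0.2407 = 2.038; Δt_3 = 2.038 × 43.5 = 88.67 years.
Leg 4: 78.5 years is already measured on Earth.
Total: 14.10 + 17.20 + 88.67 + 78.50 years.

Δt = 198 years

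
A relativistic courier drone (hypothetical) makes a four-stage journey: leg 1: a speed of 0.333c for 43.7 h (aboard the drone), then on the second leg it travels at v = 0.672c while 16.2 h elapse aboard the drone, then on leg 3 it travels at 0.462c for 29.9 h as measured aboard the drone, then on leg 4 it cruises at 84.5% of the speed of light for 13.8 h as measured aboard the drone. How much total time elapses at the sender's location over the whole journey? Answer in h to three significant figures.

Δt = 128 h

Leg 1: γ = 1/√(1 − 0.333²) = 1/√0.8891 = 1.061; Δt_1 = 1.061 × 43.7 = 46.35 h.
Leg 2: γ = 1/√(1 − 0.672²) = 1/√0.5484 = 1.350; Δt_2 = 1.350 × 16.2 = 21.88 h.
Leg 3: γ = 1/√(1 − 0.462²) = 1/√0.7866 = 1.128; Δt_3 = 1.128 × 29.9 = 33.71 h.
Leg 4: β = 0.845; γ = 1/√(1 − 0.845²) = 1/√0.2860 = 1.870; Δt_4 = 1.870 × 13.8 = 25.81 h.
Total: 46.35 + 21.88 + 33.71 + 25.81 h.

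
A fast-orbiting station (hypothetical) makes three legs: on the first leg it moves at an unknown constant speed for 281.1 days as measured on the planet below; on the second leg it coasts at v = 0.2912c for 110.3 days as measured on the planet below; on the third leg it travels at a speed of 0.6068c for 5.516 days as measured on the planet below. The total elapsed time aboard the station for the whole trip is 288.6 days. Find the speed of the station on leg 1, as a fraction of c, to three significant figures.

β = 0.772

Leg 1: speed unknown; τ_1 = 281.1/γ_1.
Leg 2: γ = 1/√(1 − 0.2912²) = 1/√0.9152 = 1.045; τ_2 = 110.3/1.045 = 105.5 days.
Leg 3: γ = 1/√(1 − 0.6068²) = 1/√0.6318 = 1.258; τ_3 = 5.516/1.258 = 4.384 days.
Total proper time: τ_1 + 105.5 + 4.384 = 288.6, so τ_1 = 288.6 − 109.9 = 178.7 days.
γ_1 = 281.1/178.7 = 1.573; β = √(1 − 1/γ²) = √0.5959.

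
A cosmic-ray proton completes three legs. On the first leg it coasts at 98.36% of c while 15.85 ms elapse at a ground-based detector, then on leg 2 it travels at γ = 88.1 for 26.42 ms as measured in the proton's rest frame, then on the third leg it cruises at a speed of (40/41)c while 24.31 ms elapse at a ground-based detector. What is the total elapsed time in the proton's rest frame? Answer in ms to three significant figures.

τ = 34.6 ms

Leg 1: β = 0.9836; γ = 1/√(1 − 0.9836²) = 1/√0.03253 = 5.544; τ_1 = 15.85/5.544 = 2.859 ms.
Leg 2: 26.42 ms is already measured in the proton's rest frame.
Leg 3: γ = 1/√(1 − (40/41)²) = 41/9 ≈ 4.556; τ_3 = 24.31/4.556 = 5.336 ms.
Total: 2.859 + 26.42 + 5.336 ms.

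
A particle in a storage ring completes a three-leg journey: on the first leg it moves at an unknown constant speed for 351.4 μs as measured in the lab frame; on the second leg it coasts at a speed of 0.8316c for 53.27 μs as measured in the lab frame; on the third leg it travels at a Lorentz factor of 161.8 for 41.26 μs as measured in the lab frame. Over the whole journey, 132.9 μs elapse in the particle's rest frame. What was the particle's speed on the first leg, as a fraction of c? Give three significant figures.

β = 0.956

Leg 1: speed unknown; τ_1 = 351.4/γ_1.
Leg 2: γ = 1/√(1 − 0.8316²) = 1/√0.3084 = 1.801; τ_2 = 53.27/1.801 = 29.58 μs.
Leg 3: γ = 161.8; τ_3 = 41.26/161.8 = 0.2550 μs.
Total proper time: τ_1 + 29.58 + 0.2550 = 132.9, so τ_1 = 132.9 − 29.84 = 103.1 μs.
γ_1 = 351.4/103.1 = 3.410; β = √(1 − 1/γ²) = √0.9140.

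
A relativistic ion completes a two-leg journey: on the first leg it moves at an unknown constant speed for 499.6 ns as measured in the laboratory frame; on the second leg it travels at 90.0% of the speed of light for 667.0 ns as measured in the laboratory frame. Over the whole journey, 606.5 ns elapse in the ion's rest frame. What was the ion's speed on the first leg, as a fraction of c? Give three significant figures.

Leg 1: speed unknown; τ_1 = 499.6/γ_1.
Leg 2: β = 0.900; γ = 1/√(1 − 0.900²) = 1/√0.1900 = 2.294; τ_2 = 667.0/2.294 = 290.7 ns.
Total proper time: τ_1 + 290.7 = 606.5, so τ_1 = 606.5 − 290.7 = 315.8 ns.
γ_1 = 499.6/315.8 = 1.582; β = √(1 − 1/γ²) = √0.6005.

β = 0.775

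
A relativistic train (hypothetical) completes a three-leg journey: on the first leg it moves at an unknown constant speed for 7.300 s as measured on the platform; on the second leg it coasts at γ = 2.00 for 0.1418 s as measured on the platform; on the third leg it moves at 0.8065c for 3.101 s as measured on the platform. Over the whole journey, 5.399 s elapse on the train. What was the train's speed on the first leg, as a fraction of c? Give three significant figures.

Leg 1: speed unknown; τ_1 = 7.300/γ_1.
Leg 2: γ = 2.00; τ_2 = 0.1418/2.000 = 0.07090 s.
Leg 3: γ = 1/√(1 − 0.8065²) = 1/√0.3496 = 1.691; τ_3 = 3.101/1.691 = 1.833 s.
Total proper time: τ_1 + 0.07090 + 1.833 = 5.399, so τ_1 = 5.399 − 1.904 = 3.495 s.
γ_1 = 7.300/3.495 = 2.089; β = √(1 − 1/γ²) = √0.7708.

β = 0.878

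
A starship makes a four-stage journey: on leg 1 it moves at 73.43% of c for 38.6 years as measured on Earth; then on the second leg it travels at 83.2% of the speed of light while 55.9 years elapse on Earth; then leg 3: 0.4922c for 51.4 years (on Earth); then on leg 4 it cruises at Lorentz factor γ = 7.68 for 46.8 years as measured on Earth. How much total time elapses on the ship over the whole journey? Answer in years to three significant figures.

Leg 1: β = 0.7343; γ = 1/√(1 − 0.7343²) = 1/√0.4608 = 1.473; τ_1 = 38.6/1.473 = 26.20 years.
Leg 2: β = 0.832; γ = 1/√(1 − 0.832²) = 1/√0.3078 = 1.803; τ_2 = 55.9/1.803 = 31.01 years.
Leg 3: γ = 1/√(1 − 0.4922²) = 1/√0.7577 = 1.149; τ_3 = 51.4/1.149 = 44.74 years.
Leg 4: γ = 7.68; τ_4 = 46.8/7.680 = 6.094 years.
Total: 26.20 + 31.01 + 44.74 + 6.094 years.

τ = 108 years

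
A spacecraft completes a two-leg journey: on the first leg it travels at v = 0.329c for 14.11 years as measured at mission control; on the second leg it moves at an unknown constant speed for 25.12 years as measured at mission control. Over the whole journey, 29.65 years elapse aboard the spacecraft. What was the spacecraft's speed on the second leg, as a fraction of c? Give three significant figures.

β = 0.760

Leg 1: γ = 1/√(1 − 0.329²) = 1/√0.8918 = 1.059; τ_1 = 14.11/1.059 = 13.32 years.
Leg 2: speed unknown; τ_2 = 25.12/γ_2.
Total proper time: 13.32 + τ_2 = 29.65, so τ_2 = 29.65 − 13.32 = 16.33 years.
γ_2 = 25.12/16.33 = 1.539; β = √(1 − 1/γ²) = √0.5776.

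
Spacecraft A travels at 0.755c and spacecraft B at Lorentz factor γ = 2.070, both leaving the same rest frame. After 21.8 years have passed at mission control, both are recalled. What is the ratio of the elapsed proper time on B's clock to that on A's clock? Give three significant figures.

A: γ = 1/√(1 − 0.755²) = 1/√0.4300 = 1.525. B: γ = 2.070.
τ_A/τ_B = γ_B/γ_A = 2.070/1.525 = 1.357, so τ_B/τ_A = 0.7367.

τ_B/τ_A = 0.737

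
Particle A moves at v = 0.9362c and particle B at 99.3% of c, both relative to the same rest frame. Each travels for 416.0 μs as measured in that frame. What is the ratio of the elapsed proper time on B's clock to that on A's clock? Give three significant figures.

A: γ = 1/√(1 − 0.9362²) = 1/√0.1235 = 2.845. B: β = 0.993; γ = 1/√(1 − 0.993²) = 1/√0.01395 = 8.466.
τ_A/τ_B = γ_B/γ_A = 8.466/2.845 = 2.976, so τ_B/τ_A = 0.3361.

τ_B/τ_A = 0.336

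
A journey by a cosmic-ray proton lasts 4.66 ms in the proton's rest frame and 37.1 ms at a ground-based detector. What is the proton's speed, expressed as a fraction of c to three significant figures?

The proper time is measured in the proton's rest frame (both events occur at the proton's location); Δt is measured at a ground-based detector. γ = Δt/τ = 37.1/4.66 = 7.961.
β = √(1 − 1/γ²) = √(1 − 0.01578) = √0.9842

β = 0.992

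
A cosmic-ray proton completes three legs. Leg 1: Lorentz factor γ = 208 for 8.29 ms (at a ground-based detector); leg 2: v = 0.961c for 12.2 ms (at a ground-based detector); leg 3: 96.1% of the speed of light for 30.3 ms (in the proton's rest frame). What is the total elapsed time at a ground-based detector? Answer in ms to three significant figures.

Leg 1: 8.29 ms is already measured at a ground-based detector.
Leg 2: 12.2 ms is already measured at a ground-based detector.
Leg 3: β = 0.961; γ = 1/√(1 − 0.961²) = 1/√0.07648 = 3.616; Δt_3 = 3.616 × 30.3 = 109.6 ms.
Total: 8.290 + 12.20 + 109.6 ms.

Δt = 130 ms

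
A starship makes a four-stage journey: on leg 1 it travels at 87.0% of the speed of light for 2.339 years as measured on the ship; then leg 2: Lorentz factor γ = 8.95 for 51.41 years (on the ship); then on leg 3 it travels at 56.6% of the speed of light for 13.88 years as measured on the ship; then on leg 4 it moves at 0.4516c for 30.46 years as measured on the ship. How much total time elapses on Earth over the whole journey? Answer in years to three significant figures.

Δt = 516 years

Leg 1: β = 0.870; γ = 1/√(1 − 0.870²) = 1/√0.2431 = 2.028; Δt_1 = 2.028 × 2.339 = 4.744 years.
Leg 2: γ = 8.95; Δt_2 = 8.950 × 51.41 = 460.1 years.
Leg 3: β = 0.566; γ = 1/√(1 − 0.566²) = 1/√0.6796 = 1.213; Δt_3 = 1.213 × 13.88 = 16.84 years.
Leg 4: γ = 1/√(1 − 0.4516²) = 1/√0.7961 = 1.121; Δt_4 = 1.121 × 30.46 = 34.14 years.
Total: 4.744 + 460.1 + 16.84 + 34.14 years.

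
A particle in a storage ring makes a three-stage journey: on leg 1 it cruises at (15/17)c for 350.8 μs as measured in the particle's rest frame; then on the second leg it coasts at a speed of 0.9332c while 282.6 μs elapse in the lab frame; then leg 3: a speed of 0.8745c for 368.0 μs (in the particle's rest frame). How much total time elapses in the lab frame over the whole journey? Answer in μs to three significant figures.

Δt = 1790 μs

Leg 1: γ = 1/√(1 − (15/17)²) = 17/8 = 2.125; Δt_1 = 2.125 × 350.8 = 745.5 μs.
Leg 2: 282.6 μs is already measured in the lab frame.
Leg 3: γ = 1/√(1 − 0.8745²) = 1/√0.2352 = 2.062; Δt_3 = 2.062 × 368.0 = 758.7 μs.
Total: 745.5 + 282.6 + 758.7 μs.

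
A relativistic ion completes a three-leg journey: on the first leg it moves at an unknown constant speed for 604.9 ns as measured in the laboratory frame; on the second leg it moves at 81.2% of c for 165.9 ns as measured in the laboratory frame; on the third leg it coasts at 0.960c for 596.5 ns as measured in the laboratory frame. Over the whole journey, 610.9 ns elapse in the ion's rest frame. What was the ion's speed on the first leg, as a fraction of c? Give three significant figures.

Leg 1: speed unknown; τ_1 = 604.9/γ_1.
Leg 2: β = 0.812; γ = 1/√(1 − 0.812²) = 1/√0.3407 = 1.713; τ_2 = 165.9/1.713 = 96.83 ns.
Leg 3: γ = 1/√(1 − 0.960²) = 25/7 ≈ 3.571; τ_3 = 596.5/3.571 = 167.0 ns.
Total proper time: τ_1 + 96.83 + 167.0 = 610.9, so τ_1 = 610.9 − 263.8 = 347.1 ns.
γ_1 = 604.9/347.1 = 1.743; β = √(1 − 1/γ²) = √0.6708.

β = 0.819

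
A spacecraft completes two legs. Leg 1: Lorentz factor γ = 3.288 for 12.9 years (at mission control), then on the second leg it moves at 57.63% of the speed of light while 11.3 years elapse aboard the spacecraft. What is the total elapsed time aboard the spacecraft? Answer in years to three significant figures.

τ = 15.2 years

Leg 1: γ = 3.288; τ_1 = 12.9/3.288 = 3.923 years.
Leg 2: 11.3 years is already measured aboard the spacecraft.
Total: 3.923 + 11.30 years.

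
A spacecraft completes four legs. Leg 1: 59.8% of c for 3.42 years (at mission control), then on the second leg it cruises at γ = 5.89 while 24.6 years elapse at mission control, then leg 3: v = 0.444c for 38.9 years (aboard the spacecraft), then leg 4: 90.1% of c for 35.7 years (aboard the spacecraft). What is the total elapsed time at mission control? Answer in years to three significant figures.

Leg 1: 3.42 years is already measured at mission control.
Leg 2: 24.6 years is already measured at mission control.
Leg 3: γ = 1/√(1 − 0.444²) = 1/√0.8029 = 1.116; Δt_3 = 1.116 × 38.9 = 43.41 years.
Leg 4: β = 0.901; γ = 1/√(1 − 0.901²) = 1/√0.1882 = 2.305; Δt_4 = 2.305 × 35.7 = 82.29 years.
Total: 3.420 + 24.60 + 43.41 + 82.29 years.

Δt = 154 years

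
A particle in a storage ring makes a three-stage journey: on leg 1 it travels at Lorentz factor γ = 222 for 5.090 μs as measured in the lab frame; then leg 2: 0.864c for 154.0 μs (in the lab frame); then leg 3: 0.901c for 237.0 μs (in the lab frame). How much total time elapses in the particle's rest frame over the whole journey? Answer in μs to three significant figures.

Leg 1: γ = 222; τ_1 = 5.090/222.0 = 0.02293 μs.
Leg 2: γ = 1/√(1 − 0.864²) = 1/√0.2535 = 1.986; τ_2 = 154.0/1.986 = 77.54 μs.
Leg 3: γ = 1/√(1 − 0.901²) = 1/√0.1882 = 2.305; τ_3 = 237.0/2.305 = 102.8 μs.
Total: 0.02293 + 77.54 + 102.8 μs.

τ = 180 μs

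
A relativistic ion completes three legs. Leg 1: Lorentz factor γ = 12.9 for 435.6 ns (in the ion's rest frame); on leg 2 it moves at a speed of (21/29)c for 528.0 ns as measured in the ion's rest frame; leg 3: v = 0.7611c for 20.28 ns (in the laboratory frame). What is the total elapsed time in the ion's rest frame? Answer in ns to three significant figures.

τ = 977 ns

Leg 1: 435.6 ns is already measured in the ion's rest frame.
Leg 2: 528.0 ns is already measured in the ion's rest frame.
Leg 3: γ = 1/√(1 − 0.7611²) = 1/√0.4207 = 1.542; τ_3 = 20.28/1.542 = 13.15 ns.
Total: 435.6 + 528.0 + 13.15 ns.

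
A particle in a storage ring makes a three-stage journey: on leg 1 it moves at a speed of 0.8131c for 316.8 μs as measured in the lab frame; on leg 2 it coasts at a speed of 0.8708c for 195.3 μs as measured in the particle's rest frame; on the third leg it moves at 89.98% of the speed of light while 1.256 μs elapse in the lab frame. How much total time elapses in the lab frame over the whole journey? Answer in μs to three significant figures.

Δt = 715 μs

Leg 1: 316.8 μs is already measured in the lab frame.
Leg 2: γ = 1/√(1 − 0.8708²) = 1/√0.2417 = 2.034; Δt_2 = 2.034 × 195.3 = 397.2 μs.
Leg 3: 1.256 μs is already measured in the lab frame.
Total: 316.8 + 397.2 + 1.256 μs.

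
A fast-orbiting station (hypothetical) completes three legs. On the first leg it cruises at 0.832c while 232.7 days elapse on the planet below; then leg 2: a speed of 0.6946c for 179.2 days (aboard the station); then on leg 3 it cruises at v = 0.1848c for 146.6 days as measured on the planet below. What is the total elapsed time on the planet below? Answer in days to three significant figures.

Leg 1: 232.7 days is already measured on the planet below.
Leg 2: γ = 1/√(1 − 0.6946²) = 1/√0.5175 = 1.390; Δt_2 = 1.390 × 179.2 = 249.1 days.
Leg 3: 146.6 days is already measured on the planet below.
Total: 232.7 + 249.1 + 146.6 days.

Δt = 628 days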